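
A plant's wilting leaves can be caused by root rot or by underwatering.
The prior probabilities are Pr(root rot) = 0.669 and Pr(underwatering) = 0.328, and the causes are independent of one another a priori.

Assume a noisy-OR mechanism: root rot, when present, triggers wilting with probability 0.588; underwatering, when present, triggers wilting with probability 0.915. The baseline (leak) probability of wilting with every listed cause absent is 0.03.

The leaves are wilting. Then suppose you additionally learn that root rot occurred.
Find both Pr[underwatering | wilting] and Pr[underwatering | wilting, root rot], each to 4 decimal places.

Under noisy-OR, P(wilting | causes) = 1 − (1−0.03)·∏(1−qᵢ) over the active causes.
P(wilting) = 0.03*0.331*0.672 + 0.91755*0.331*0.328 + 0.60036*0.669*0.672 + 0.966031*0.669*0.328 = 0.006673 + 0.099617 + 0.269903 + 0.211978 = 0.588171
The underwatering-present share is 0.099617 + 0.211978 = 0.311595.
P(underwatering | wilting) = 0.311595 / 0.588171 ≈ 0.5298

With the extra evidence:
Weight on underwatering=true, given the evidence: 0.966031·0.328 = 0.316858
Denominator P(wilting | root rot): 0.60036·0.672 + 0.966031·0.328 = 0.720300
Posterior = 0.316858 / 0.720300 ≈ 0.4399
— root rot explains away the evidence for underwatering.

Pr[underwatering | wilting] ≈ 0.5298; Pr[underwatering | wilting, root rot] ≈ 0.4399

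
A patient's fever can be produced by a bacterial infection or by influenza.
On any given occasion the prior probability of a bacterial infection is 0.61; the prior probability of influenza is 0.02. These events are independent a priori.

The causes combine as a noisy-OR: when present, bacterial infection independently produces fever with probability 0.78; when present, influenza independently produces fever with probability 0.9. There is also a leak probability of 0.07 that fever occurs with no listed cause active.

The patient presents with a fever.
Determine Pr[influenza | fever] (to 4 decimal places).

Under noisy-OR, P(fever | causes) = 1 − (1−0.07)·∏(1−qᵢ) over the active causes.
Numerator (weight on configurations with influenza): 0.007075 + 0.011950 = 0.019025
Denominator P(fever): 0.07×0.39×0.98 + 0.907×0.39×0.02 + 0.7954×0.61×0.98 + 0.97954×0.61×0.02 = 0.521269
P(influenza | fever) = 0.019025/0.521269 ≈ 0.0365

Pr[influenza | fever] ≈ 0.0365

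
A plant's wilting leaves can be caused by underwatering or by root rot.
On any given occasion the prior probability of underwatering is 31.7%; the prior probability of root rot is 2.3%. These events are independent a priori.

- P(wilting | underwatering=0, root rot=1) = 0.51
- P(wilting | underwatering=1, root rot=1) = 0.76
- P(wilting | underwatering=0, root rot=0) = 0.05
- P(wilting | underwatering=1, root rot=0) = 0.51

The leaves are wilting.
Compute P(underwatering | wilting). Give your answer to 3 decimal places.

P(wilting) = 0.05·0.683·0.977 + 0.51·0.683·0.023 + 0.51·0.317·0.977 + 0.76·0.317·0.023 = 0.033365 + 0.008012 + 0.157952 + 0.005541 = 0.204870
The underwatering-present share is 0.157952 + 0.005541 = 0.163493.
So P(underwatering | wilting) = 0.163493/0.204870 ≈ 0.798.

P(underwatering | wilting) ≈ 0.798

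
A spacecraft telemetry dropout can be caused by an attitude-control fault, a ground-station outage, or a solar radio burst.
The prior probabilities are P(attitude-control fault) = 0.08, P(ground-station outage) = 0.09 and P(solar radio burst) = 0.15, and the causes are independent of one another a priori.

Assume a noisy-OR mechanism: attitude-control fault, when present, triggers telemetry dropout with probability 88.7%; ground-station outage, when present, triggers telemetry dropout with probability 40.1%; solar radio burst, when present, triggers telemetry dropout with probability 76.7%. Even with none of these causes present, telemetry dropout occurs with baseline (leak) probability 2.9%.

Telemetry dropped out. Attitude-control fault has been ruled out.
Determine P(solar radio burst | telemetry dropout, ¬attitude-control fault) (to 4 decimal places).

Under noisy-OR, P(telemetry dropout | causes) = 1 − (1−0.029)·∏(1−qᵢ) over the active causes.
P(telemetry dropout | ¬attitude-control fault) = 0.029*0.91*0.85 + 0.773757*0.91*0.15 + 0.418371*0.09*0.85 + 0.86448*0.09*0.15 = 0.022432 + 0.105618 + 0.032005 + 0.011670 = 0.171725
The solar radio burst-present share is 0.105618 + 0.011670 = 0.117288.
Hence the posterior is 0.117288/0.171725 ≈ 0.6830.

P(solar radio burst | telemetry dropout, ¬attitude-control fault) ≈ 0.6830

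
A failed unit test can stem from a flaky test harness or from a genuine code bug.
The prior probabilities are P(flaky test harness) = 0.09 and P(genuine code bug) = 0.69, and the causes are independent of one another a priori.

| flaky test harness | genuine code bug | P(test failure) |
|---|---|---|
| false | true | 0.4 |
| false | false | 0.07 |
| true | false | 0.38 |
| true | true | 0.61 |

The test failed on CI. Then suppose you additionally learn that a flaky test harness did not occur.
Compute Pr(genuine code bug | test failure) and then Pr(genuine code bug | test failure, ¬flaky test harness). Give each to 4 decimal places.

Pr(genuine code bug | test failure) ≈ 0.9050; Pr(genuine code bug | test failure, ¬flaky test harness) ≈ 0.9271

Numerator (weight on configurations with genuine code bug): 0.251160 + 0.037881 = 0.289041
Denominator P(test failure): 0.07·0.91·0.31 + 0.4·0.91·0.69 + 0.38·0.09·0.31 + 0.61·0.09·0.69 = 0.319390
Posterior = 0.289041 / 0.319390 ≈ 0.9050

Now also conditioning on flaky test harness≠true:
Weight on genuine code bug=true, given the evidence: 0.4×0.69 = 0.276000
Denominator P(test failure | ¬flaky test harness): 0.07×0.31 + 0.4×0.69 = 0.297700
P(genuine code bug | test failure, ¬flaky test harness) = 0.276000/0.297700 ≈ 0.9271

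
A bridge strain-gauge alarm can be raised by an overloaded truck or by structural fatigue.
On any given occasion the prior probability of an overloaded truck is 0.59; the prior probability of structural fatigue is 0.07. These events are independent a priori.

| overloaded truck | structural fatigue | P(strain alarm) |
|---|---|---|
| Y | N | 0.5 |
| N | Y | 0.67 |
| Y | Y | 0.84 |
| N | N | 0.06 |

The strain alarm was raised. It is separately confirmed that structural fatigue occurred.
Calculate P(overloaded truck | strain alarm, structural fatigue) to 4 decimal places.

P(strain alarm | structural fatigue) = 0.67×0.41 + 0.84×0.59 = 0.274700 + 0.495600 = 0.770300
Restricting to configurations with overloaded truck present: 0.84×0.59 = 0.495600.
P(overloaded truck | strain alarm, structural fatigue) = 0.495600 / 0.770300 ≈ 0.6434

P(overloaded truck | strain alarm, structural fatigue) ≈ 0.6434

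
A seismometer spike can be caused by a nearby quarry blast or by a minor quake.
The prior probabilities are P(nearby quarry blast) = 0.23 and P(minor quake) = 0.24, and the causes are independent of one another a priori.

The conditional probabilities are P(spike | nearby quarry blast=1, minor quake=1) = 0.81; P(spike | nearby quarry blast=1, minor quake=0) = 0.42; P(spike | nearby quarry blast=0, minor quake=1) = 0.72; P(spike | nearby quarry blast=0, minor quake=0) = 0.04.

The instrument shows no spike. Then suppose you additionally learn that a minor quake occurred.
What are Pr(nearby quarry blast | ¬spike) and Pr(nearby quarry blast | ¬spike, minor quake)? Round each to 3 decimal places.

Pr(nearby quarry blast | ¬spike) ≈ 0.154; Pr(nearby quarry blast | ¬spike, minor quake) ≈ 0.169

For the numerator, keep only nearby quarry blast=true terms: 0.101384 + 0.010488 = 0.111872
Denominator P(¬spike): 0.96*0.77*0.76 + 0.28*0.77*0.24 + 0.58*0.23*0.76 + 0.19*0.23*0.24 = 0.725408
P(nearby quarry blast | ¬spike) = 0.111872/0.725408 ≈ 0.154

Now condition on the additional information:
P(¬spike | minor quake) = 0.28×0.77 + 0.19×0.23 = 0.215600 + 0.043700 = 0.259300
The nearby quarry blast-present share is 0.19×0.23 = 0.043700.
Hence the posterior is 0.043700/0.259300 ≈ 0.169.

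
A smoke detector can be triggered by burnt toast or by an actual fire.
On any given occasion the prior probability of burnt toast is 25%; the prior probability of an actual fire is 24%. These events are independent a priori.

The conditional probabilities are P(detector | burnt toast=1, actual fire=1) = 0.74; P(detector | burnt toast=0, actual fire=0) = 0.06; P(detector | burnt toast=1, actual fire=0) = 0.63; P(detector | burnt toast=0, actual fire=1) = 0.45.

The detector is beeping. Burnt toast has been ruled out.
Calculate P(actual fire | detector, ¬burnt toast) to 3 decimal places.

Numerator (weight on configurations with actual fire): 0.45·0.24 = 0.108000
The normalizing constant is 0.06·0.76 + 0.45·0.24 = 0.153600
Posterior = 0.108000 / 0.153600 ≈ 0.703

P(actual fire | detector, ¬burnt toast) ≈ 0.703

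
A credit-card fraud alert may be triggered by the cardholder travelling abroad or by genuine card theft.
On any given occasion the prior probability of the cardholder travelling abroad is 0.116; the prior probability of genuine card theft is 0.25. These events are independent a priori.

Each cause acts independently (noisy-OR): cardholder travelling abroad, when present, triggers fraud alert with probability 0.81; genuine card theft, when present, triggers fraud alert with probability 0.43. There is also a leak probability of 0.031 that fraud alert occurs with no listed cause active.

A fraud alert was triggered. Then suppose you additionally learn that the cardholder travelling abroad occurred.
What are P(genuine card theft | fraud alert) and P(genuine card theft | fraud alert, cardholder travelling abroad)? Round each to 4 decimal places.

P(genuine card theft | fraud alert) ≈ 0.5771; P(genuine card theft | fraud alert, cardholder travelling abroad) ≈ 0.2678

Under noisy-OR, P(fraud alert | causes) = 1 − (1−0.031)·∏(1−qᵢ) over the active causes.
Enumerate the 4 (cardholder travelling abroad, genuine card theft) configurations and weight by the priors:
  P(fraud alert) = 0.031×0.884×0.75 + 0.44767×0.884×0.25 + 0.81589×0.116×0.75 + 0.895057×0.116×0.25
        = 0.020553 + 0.098935 + 0.070982 + 0.025957 = 0.216427
Configurations with genuine card theft contribute 0.124892, so
  P(genuine card theft | fraud alert) = 0.124892 / 0.216427 ≈ 0.5771

Now condition on the additional information:
Enumerate both values of genuine card theft and weight by the priors:
  P(fraud alert | cardholder travelling abroad) = 0.81589×0.75 + 0.895057×0.25
        = 0.611918 + 0.223764 = 0.835682
The terms with genuine card theft present sum to 0.223764, so
  P(genuine card theft | fraud alert, cardholder travelling abroad) = 0.223764 / 0.835682 ≈ 0.2678
— cardholder travelling abroad explains away the evidence for genuine card theft.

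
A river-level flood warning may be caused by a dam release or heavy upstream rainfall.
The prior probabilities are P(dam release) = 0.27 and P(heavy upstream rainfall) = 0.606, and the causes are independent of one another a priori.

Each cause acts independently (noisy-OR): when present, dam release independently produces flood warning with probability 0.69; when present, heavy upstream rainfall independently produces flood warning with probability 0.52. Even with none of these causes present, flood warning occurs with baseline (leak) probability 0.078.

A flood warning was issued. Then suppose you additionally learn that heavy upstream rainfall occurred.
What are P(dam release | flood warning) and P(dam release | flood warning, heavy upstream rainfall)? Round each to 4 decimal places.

Under noisy-OR, P(flood warning | causes) = 1 − (1−0.078)·∏(1−qᵢ) over the active causes.
P(flood warning) = 0.078×0.73×0.394 + 0.55744×0.73×0.606 + 0.71418×0.27×0.394 + 0.862806×0.27×0.606 = 0.022434 + 0.246600 + 0.075974 + 0.141172 = 0.486180
The dam release-present share is 0.075974 + 0.141172 = 0.217146.
Hence the posterior is 0.217146/0.486180 ≈ 0.4466.

Now also conditioning on heavy upstream rainfall=true:
Sum P(flood warning|·) weighted by the priors over both values of dam release:
  P(flood warning | heavy upstream rainfall) = 0.55744*0.73 + 0.862806*0.27
        = 0.406931 + 0.232958 = 0.639889
The terms with dam release present sum to 0.232958, so
  P(dam release | flood warning, heavy upstream rainfall) = 0.232958 / 0.639889 ≈ 0.3641

P(dam release | flood warning) ≈ 0.4466; P(dam release | flood warning, heavy upstream rainfall) ≈ 0.3641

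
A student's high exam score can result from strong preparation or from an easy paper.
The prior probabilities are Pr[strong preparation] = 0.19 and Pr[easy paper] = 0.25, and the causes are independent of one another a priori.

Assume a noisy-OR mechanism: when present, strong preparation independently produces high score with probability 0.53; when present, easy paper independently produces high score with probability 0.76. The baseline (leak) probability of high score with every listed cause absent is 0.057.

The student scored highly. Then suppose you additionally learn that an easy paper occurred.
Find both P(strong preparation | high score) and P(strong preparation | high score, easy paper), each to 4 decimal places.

P(strong preparation | high score) ≈ 0.3890; P(strong preparation | high score, easy paper) ≈ 0.2132

Under noisy-OR, P(high score | causes) = 1 − (1−0.057)·∏(1−qᵢ) over the active causes.
Weight on strong preparation=true, given the evidence: 0.079343 + 0.042447 = 0.121790
The normalizing constant is 0.057×0.81×0.75 + 0.77368×0.81×0.25 + 0.55679×0.19×0.75 + 0.89363×0.19×0.25 = 0.313088
Posterior = 0.121790 / 0.313088 ≈ 0.3890

Now also conditioning on easy paper=true:
Sum P(high score|·) weighted by the priors over both values of strong preparation:
  P(high score | easy paper) = 0.77368·0.81 + 0.89363·0.19
        = 0.626681 + 0.169790 = 0.796471
Configurations with strong preparation contribute 0.169790, so
  P(strong preparation | high score, easy paper) = 0.169790 / 0.796471 ≈ 0.2132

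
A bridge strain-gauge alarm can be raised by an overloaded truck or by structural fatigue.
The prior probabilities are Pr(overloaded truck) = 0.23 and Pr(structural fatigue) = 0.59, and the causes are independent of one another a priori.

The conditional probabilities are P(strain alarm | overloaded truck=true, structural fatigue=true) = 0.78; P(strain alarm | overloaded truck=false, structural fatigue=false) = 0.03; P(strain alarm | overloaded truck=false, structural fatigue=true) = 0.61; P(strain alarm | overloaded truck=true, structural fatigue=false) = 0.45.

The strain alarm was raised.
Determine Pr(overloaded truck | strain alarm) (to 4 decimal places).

Weight on overloaded truck=true, given the evidence: 0.042435 + 0.105846 = 0.148281
The normalizing constant is 0.03×0.77×0.41 + 0.61×0.77×0.59 + 0.45×0.23×0.41 + 0.78×0.23×0.59 = 0.434875
P(overloaded truck | strain alarm) = 0.148281/0.434875 ≈ 0.3410

Pr(overloaded truck | strain alarm) ≈ 0.3410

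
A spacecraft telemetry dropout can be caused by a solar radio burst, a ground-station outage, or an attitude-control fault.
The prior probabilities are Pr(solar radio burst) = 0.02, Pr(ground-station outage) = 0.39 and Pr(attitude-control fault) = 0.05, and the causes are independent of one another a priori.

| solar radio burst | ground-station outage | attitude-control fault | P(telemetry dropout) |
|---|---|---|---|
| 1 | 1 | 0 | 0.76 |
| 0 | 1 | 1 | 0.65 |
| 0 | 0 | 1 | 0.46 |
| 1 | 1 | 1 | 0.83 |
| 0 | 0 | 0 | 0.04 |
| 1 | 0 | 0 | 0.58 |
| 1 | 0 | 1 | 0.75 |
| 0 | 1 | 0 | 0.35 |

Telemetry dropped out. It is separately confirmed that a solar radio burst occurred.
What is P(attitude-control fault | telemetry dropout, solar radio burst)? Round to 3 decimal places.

P(attitude-control fault | telemetry dropout, solar radio burst) ≈ 0.059

P(telemetry dropout | solar radio burst) = 0.58×0.61×0.95 + 0.75×0.61×0.05 + 0.76×0.39×0.95 + 0.83×0.39×0.05 = 0.336110 + 0.022875 + 0.281580 + 0.016185 = 0.656750
Of this, 0.039060 comes from 0.022875 + 0.016185 (the attitude-control fault=true cases).
So P(attitude-control fault | telemetry dropout, solar radio burst) = 0.039060/0.656750 ≈ 0.059.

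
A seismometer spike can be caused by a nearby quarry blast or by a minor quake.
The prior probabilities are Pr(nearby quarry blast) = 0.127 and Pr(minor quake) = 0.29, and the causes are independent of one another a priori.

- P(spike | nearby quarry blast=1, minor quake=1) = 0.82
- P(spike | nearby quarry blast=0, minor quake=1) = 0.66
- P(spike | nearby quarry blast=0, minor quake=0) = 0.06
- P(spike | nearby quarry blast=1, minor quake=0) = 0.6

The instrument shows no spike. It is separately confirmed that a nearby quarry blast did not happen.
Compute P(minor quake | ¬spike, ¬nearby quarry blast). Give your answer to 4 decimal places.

Numerator (weight on configurations with minor quake): 0.34×0.29 = 0.098600
Normalizer over all consistent configurations: 0.94×0.71 + 0.34×0.29 = 0.766000
P(minor quake | ¬spike, ¬nearby quarry blast) = 0.098600/0.766000 ≈ 0.1287

P(minor quake | ¬spike, ¬nearby quarry blast) ≈ 0.1287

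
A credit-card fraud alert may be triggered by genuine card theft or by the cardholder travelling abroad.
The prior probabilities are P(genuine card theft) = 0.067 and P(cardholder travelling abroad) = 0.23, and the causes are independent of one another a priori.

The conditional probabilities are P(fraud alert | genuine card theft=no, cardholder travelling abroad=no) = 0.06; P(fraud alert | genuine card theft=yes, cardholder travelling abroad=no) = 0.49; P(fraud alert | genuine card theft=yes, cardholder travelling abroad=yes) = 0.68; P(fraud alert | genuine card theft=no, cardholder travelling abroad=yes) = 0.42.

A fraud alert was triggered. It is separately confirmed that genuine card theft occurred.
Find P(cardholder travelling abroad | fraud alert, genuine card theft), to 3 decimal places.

P(cardholder travelling abroad | fraud alert, genuine card theft) ≈ 0.293

P(fraud alert | genuine card theft) = 0.49×0.77 + 0.68×0.23 = 0.377300 + 0.156400 = 0.533700
The cardholder travelling abroad-present share is 0.68×0.23 = 0.156400.
So P(cardholder travelling abroad | fraud alert, genuine card theft) = 0.156400/0.533700 ≈ 0.293.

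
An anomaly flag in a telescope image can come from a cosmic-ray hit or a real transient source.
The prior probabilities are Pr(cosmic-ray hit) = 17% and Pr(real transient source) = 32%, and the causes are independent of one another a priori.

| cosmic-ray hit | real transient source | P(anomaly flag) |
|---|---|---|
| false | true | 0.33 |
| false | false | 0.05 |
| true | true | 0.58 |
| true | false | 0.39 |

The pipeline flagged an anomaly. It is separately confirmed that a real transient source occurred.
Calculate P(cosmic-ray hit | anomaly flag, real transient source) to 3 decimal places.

P(cosmic-ray hit | anomaly flag, real transient source) ≈ 0.265

P(anomaly flag | real transient source) = 0.33×0.83 + 0.58×0.17 = 0.273900 + 0.098600 = 0.372500
The cosmic-ray hit-present share is 0.58×0.17 = 0.098600.
So P(cosmic-ray hit | anomaly flag, real transient source) = 0.098600/0.372500 ≈ 0.265.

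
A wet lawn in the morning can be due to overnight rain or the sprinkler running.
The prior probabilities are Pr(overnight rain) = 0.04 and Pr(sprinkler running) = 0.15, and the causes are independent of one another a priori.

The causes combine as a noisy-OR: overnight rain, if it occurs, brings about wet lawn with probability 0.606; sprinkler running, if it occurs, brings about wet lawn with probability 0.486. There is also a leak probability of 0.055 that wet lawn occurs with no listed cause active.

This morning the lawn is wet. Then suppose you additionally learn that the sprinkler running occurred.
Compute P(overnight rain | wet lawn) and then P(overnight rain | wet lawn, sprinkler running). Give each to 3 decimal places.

P(overnight rain | wet lawn) ≈ 0.180; P(overnight rain | wet lawn, sprinkler running) ≈ 0.061

Under noisy-OR, P(wet lawn | causes) = 1 − (1−0.055)·∏(1−qᵢ) over the active causes.
Sum P(wet lawn|·) weighted by the priors over the 4 (overnight rain, sprinkler running) configurations:
  P(wet lawn) = 0.055×0.96×0.85 + 0.51427×0.96×0.15 + 0.62767×0.04×0.85 + 0.808622×0.04×0.15
        = 0.044880 + 0.074055 + 0.021341 + 0.004852 = 0.145128
The terms with overnight rain present sum to 0.026193, so
  P(overnight rain | wet lawn) = 0.026193 / 0.145128 ≈ 0.180

Now also conditioning on sprinkler running=true:
Numerator (weight on configurations with overnight rain): 0.808622*0.04 = 0.032345
Denominator P(wet lawn | sprinkler running): 0.51427*0.96 + 0.808622*0.04 = 0.526044
P(overnight rain | wet lawn, sprinkler running) = 0.032345/0.526044 ≈ 0.061
Conditioning on sprinkler running lowers the posterior on overnight rain: the classic explaining-away effect in a common-effect structure.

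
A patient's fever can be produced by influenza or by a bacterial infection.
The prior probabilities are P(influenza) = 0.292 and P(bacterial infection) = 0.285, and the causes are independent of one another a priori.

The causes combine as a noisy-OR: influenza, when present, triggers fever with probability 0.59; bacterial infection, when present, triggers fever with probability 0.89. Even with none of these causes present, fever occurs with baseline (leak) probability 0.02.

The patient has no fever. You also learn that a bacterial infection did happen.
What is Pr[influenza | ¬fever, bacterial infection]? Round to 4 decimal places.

Pr[influenza | ¬fever, bacterial infection] ≈ 0.1446

Under noisy-OR, P(fever | causes) = 1 − (1−0.02)·∏(1−qᵢ) over the active causes.
P(¬fever | bacterial infection) = 0.1078·0.708 + 0.044198·0.292 = 0.076322 + 0.012906 = 0.089228
The influenza-present share is 0.044198·0.292 = 0.012906.
P(influenza | ¬fever, bacterial infection) = 0.012906 / 0.089228 ≈ 0.1446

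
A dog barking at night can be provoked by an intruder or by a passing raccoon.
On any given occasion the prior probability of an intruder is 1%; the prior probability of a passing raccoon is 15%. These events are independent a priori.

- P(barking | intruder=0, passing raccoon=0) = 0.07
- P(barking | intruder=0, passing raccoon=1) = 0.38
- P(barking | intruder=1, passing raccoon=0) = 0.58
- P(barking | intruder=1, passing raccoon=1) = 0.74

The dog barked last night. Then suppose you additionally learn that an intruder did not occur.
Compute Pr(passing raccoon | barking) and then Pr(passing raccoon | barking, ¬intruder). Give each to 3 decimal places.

P(barking) = 0.07·0.99·0.85 + 0.38·0.99·0.15 + 0.58·0.01·0.85 + 0.74·0.01·0.15 = 0.058905 + 0.056430 + 0.004930 + 0.001110 = 0.121375
Restricting to configurations with passing raccoon present: 0.056430 + 0.001110 = 0.057540.
P(passing raccoon | barking) = 0.057540 / 0.121375 ≈ 0.474

Now also conditioning on intruder≠true:
P(barking | ¬intruder) = 0.07·0.85 + 0.38·0.15 = 0.059500 + 0.057000 = 0.116500
Restricting to configurations with passing raccoon present: 0.38·0.15 = 0.057000.
So P(passing raccoon | barking, ¬intruder) = 0.057000/0.116500 ≈ 0.489.
Ruling out intruder raises the posterior on passing raccoon — the flip side of explaining away.

Pr(passing raccoon | barking) ≈ 0.474; Pr(passing raccoon | barking, ¬intruder) ≈ 0.489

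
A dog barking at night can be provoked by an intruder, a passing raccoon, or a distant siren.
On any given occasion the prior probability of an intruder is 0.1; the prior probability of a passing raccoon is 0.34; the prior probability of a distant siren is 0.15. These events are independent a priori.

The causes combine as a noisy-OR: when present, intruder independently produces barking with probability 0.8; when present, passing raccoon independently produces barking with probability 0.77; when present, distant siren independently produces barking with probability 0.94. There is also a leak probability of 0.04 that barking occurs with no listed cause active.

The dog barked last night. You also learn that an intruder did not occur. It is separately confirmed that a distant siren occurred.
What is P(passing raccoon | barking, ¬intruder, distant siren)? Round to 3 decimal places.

P(passing raccoon | barking, ¬intruder, distant siren) ≈ 0.350

Under noisy-OR, P(barking | causes) = 1 − (1−0.04)·∏(1−qᵢ) over the active causes.
P(barking | ¬intruder, distant siren) = 0.9424*0.66 + 0.986752*0.34 = 0.621984 + 0.335496 = 0.957480
The passing raccoon-present share is 0.986752*0.34 = 0.335496.
P(passing raccoon | barking, ¬intruder, distant siren) = 0.335496 / 0.957480 ≈ 0.350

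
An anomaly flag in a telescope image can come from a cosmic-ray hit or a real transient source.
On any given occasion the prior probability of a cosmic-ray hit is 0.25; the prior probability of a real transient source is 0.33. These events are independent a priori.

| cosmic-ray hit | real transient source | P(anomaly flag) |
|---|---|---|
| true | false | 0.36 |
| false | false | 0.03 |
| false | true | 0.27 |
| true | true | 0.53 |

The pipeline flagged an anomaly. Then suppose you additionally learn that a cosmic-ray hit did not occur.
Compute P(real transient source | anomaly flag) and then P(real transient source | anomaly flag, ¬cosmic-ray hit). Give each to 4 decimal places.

For the numerator, keep only real transient source=true terms: 0.066825 + 0.043725 = 0.110550
Denominator P(anomaly flag): 0.03·0.75·0.67 + 0.27·0.75·0.33 + 0.36·0.25·0.67 + 0.53·0.25·0.33 = 0.185925
Posterior = 0.110550 / 0.185925 ≈ 0.5946

With the extra evidence:
P(anomaly flag | ¬cosmic-ray hit) = 0.03·0.67 + 0.27·0.33 = 0.020100 + 0.089100 = 0.109200
The real transient source-present share is 0.27·0.33 = 0.089100.
Hence the posterior is 0.089100/0.109200 ≈ 0.8159.

P(real transient source | anomaly flag) ≈ 0.5946; P(real transient source | anomaly flag, ¬cosmic-ray hit) ≈ 0.8159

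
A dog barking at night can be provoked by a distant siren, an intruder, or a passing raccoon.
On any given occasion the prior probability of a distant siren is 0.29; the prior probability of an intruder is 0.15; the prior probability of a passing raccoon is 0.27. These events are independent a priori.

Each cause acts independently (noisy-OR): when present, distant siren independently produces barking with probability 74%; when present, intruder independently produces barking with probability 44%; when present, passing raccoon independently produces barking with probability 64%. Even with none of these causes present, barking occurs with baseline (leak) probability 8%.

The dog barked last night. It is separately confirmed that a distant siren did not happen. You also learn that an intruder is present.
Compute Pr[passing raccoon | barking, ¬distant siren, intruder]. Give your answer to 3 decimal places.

Pr[passing raccoon | barking, ¬distant siren, intruder] ≈ 0.383

Under noisy-OR, P(barking | causes) = 1 − (1−0.08)·∏(1−qᵢ) over the active causes.
Weight on passing raccoon=true, given the evidence: 0.814528×0.27 = 0.219923
Normalizer over all consistent configurations: 0.4848×0.73 + 0.814528×0.27 = 0.573827
Posterior = 0.219923 / 0.573827 ≈ 0.383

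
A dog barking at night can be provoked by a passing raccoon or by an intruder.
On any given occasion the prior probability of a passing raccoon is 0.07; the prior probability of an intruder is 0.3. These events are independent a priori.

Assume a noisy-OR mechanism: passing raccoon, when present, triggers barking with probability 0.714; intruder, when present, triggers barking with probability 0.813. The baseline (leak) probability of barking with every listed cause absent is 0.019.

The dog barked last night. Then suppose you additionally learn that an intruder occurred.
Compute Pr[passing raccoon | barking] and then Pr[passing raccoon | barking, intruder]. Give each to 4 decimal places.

Under noisy-OR, P(barking | causes) = 1 − (1−0.019)·∏(1−qᵢ) over the active causes.
P(barking) = 0.019×0.93×0.7 + 0.816553×0.93×0.3 + 0.719434×0.07×0.7 + 0.947534×0.07×0.3 = 0.012369 + 0.227818 + 0.035252 + 0.019898 = 0.295337
Restricting to configurations with passing raccoon present: 0.035252 + 0.019898 = 0.055150.
So P(passing raccoon | barking) = 0.055150/0.295337 ≈ 0.1867.

Now condition on the additional information:
Numerator (weight on configurations with passing raccoon): 0.947534*0.07 = 0.066327
Normalizer over all consistent configurations: 0.816553*0.93 + 0.947534*0.07 = 0.825721
Posterior = 0.066327 / 0.825721 ≈ 0.0803
This is intercausal reasoning (explaining away): once intruder accounts for the barking, passing raccoon becomes less likely.

Pr[passing raccoon | barking] ≈ 0.1867; Pr[passing raccoon | barking, intruder] ≈ 0.0803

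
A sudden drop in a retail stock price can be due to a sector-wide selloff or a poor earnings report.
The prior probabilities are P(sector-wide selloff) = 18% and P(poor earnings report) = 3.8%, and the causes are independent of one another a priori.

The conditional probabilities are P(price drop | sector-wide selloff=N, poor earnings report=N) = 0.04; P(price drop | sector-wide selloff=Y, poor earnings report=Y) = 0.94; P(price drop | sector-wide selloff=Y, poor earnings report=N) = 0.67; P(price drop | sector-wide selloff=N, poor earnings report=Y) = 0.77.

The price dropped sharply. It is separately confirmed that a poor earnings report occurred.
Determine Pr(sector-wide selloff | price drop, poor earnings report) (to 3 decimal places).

P(price drop | poor earnings report) = 0.77*0.82 + 0.94*0.18 = 0.631400 + 0.169200 = 0.800600
Of this, 0.169200 comes from 0.94*0.18 (the sector-wide selloff=true cases).
So P(sector-wide selloff | price drop, poor earnings report) = 0.169200/0.800600 ≈ 0.211.

Pr(sector-wide selloff | price drop, poor earnings report) ≈ 0.211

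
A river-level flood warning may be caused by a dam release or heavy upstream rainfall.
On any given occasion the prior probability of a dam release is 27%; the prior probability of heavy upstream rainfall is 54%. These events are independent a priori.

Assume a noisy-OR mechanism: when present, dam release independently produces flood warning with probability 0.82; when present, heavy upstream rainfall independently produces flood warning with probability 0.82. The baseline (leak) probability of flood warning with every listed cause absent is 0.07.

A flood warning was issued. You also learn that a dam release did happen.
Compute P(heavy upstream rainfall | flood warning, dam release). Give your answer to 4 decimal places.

P(heavy upstream rainfall | flood warning, dam release) ≈ 0.5776

Under noisy-OR, P(flood warning | causes) = 1 − (1−0.07)·∏(1−qᵢ) over the active causes.
By total probability over both values of heavy upstream rainfall:
  P(flood warning | dam release) = 0.8326·0.46 + 0.969868·0.54
        = 0.382996 + 0.523729 = 0.906725
Configurations with heavy upstream rainfall contribute 0.523729, so
  P(heavy upstream rainfall | flood warning, dam release) = 0.523729 / 0.906725 ≈ 0.5776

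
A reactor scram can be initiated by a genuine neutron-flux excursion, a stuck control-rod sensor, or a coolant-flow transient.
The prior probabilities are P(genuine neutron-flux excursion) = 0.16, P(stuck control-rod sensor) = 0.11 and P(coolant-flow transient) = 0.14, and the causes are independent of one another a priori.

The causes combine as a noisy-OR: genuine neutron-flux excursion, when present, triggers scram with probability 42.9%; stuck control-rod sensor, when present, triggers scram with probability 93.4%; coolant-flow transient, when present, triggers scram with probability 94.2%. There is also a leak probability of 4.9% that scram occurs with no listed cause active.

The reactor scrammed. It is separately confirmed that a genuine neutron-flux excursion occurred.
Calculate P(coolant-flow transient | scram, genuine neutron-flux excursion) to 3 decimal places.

P(coolant-flow transient | scram, genuine neutron-flux excursion) ≈ 0.236

Under noisy-OR, P(scram | causes) = 1 − (1−0.049)·∏(1−qᵢ) over the active causes.
P(scram | genuine neutron-flux excursion) = 0.456979*0.89*0.86 + 0.968505*0.89*0.14 + 0.964161*0.11*0.86 + 0.997921*0.11*0.14 = 0.349772 + 0.120676 + 0.091210 + 0.015368 = 0.577026
Of this, 0.136044 comes from 0.120676 + 0.015368 (the coolant-flow transient=true cases).
P(coolant-flow transient | scram, genuine neutron-flux excursion) = 0.136044 / 0.577026 ≈ 0.236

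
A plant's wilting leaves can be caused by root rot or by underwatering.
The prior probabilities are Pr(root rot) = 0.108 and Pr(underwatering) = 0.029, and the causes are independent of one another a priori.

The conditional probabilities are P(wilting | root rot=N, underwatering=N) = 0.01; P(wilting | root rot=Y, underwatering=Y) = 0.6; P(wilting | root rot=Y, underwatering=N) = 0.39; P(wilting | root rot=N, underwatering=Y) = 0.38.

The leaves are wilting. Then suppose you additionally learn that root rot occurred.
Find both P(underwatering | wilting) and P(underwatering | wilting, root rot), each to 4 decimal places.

P(underwatering | wilting) ≈ 0.1911; P(underwatering | wilting, root rot) ≈ 0.0439

Enumerate the 4 (root rot, underwatering) configurations and weight by the priors:
  P(wilting) = 0.01×0.892×0.971 + 0.38×0.892×0.029 + 0.39×0.108×0.971 + 0.6×0.108×0.029
        = 0.008661 + 0.009830 + 0.040899 + 0.001879 = 0.061269
The terms with underwatering present sum to 0.011709, so
  P(underwatering | wilting) = 0.011709 / 0.061269 ≈ 0.1911

Now also conditioning on root rot=true:
P(wilting | root rot) = 0.39×0.971 + 0.6×0.029 = 0.378690 + 0.017400 = 0.396090
Of this, 0.017400 comes from 0.6×0.029 (the underwatering=true cases).
Hence the posterior is 0.017400/0.396090 ≈ 0.0439.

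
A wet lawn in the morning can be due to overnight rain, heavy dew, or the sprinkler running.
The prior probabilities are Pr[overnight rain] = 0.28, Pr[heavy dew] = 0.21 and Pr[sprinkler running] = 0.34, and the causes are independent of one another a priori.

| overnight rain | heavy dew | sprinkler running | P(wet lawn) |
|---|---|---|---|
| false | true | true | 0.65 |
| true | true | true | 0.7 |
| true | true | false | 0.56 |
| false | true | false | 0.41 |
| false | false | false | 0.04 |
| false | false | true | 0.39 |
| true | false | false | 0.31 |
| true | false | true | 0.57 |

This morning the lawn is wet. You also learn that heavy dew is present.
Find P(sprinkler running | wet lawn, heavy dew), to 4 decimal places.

P(sprinkler running | wet lawn, heavy dew) ≈ 0.4308

Weight on sprinkler running=true, given the evidence: 0.159120 + 0.066640 = 0.225760
Denominator P(wet lawn | heavy dew): 0.41×0.72×0.66 + 0.65×0.72×0.34 + 0.56×0.28×0.66 + 0.7×0.28×0.34 = 0.524080
Posterior = 0.225760 / 0.524080 ≈ 0.4308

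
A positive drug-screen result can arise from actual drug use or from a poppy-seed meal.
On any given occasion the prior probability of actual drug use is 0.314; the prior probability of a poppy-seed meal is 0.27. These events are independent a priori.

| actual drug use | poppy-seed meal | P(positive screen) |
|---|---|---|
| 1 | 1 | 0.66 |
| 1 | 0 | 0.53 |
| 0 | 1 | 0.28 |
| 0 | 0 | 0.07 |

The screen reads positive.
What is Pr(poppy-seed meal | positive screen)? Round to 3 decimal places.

Pr(poppy-seed meal | positive screen) ≈ 0.408

Enumerate the 4 (actual drug use, poppy-seed meal) configurations and weight by the priors:
  P(positive screen) = 0.07*0.686*0.73 + 0.28*0.686*0.27 + 0.53*0.314*0.73 + 0.66*0.314*0.27
        = 0.035055 + 0.051862 + 0.121487 + 0.055955 = 0.264359
Keeping only the poppy-seed meal-present terms gives 0.107817, so
  P(poppy-seed meal | positive screen) = 0.107817 / 0.264359 ≈ 0.408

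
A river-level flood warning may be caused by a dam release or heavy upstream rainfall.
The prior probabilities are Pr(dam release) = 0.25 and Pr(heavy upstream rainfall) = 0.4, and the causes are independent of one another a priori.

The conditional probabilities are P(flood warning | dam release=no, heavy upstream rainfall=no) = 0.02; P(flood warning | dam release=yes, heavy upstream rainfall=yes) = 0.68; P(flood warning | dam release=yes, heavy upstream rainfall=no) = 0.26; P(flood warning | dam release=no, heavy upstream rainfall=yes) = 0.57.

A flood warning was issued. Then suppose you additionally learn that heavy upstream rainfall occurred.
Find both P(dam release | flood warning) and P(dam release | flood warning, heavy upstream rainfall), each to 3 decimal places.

P(dam release | flood warning) ≈ 0.373; P(dam release | flood warning, heavy upstream rainfall) ≈ 0.285

P(flood warning) = 0.02*0.75*0.6 + 0.57*0.75*0.4 + 0.26*0.25*0.6 + 0.68*0.25*0.4 = 0.009000 + 0.171000 + 0.039000 + 0.068000 = 0.287000
The dam release-present share is 0.039000 + 0.068000 = 0.107000.
Hence the posterior is 0.107000/0.287000 ≈ 0.373.

Now also conditioning on heavy upstream rainfall=true:
P(flood warning | heavy upstream rainfall) = 0.57·0.75 + 0.68·0.25 = 0.427500 + 0.170000 = 0.597500
The dam release-present share is 0.68·0.25 = 0.170000.
So P(dam release | flood warning, heavy upstream rainfall) = 0.170000/0.597500 ≈ 0.285.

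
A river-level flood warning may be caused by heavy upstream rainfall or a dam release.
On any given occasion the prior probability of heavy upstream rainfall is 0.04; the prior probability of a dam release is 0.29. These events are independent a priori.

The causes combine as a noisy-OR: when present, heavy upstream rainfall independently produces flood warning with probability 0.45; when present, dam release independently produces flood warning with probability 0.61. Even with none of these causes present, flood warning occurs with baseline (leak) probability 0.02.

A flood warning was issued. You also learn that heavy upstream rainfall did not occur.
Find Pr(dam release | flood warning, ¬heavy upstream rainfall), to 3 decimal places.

Pr(dam release | flood warning, ¬heavy upstream rainfall) ≈ 0.927

Under noisy-OR, P(flood warning | causes) = 1 − (1−0.02)·∏(1−qᵢ) over the active causes.
P(flood warning | ¬heavy upstream rainfall) = 0.02×0.71 + 0.6178×0.29 = 0.014200 + 0.179162 = 0.193362
Restricting to configurations with dam release present: 0.6178×0.29 = 0.179162.
So P(dam release | flood warning, ¬heavy upstream rainfall) = 0.179162/0.193362 ≈ 0.927.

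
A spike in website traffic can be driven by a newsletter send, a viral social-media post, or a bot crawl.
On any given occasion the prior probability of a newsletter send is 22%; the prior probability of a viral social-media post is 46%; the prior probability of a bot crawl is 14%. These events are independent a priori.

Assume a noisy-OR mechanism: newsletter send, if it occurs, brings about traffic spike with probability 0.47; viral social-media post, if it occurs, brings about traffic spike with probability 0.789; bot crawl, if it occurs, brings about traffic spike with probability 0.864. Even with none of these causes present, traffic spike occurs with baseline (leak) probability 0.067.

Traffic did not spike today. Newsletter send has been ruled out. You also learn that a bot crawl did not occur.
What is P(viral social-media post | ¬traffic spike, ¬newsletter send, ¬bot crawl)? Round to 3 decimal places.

P(viral social-media post | ¬traffic spike, ¬newsletter send, ¬bot crawl) ≈ 0.152

Under noisy-OR, P(traffic spike | causes) = 1 − (1−0.067)·∏(1−qᵢ) over the active causes.
P(¬traffic spike | ¬newsletter send, ¬bot crawl) = 0.933*0.54 + 0.196863*0.46 = 0.503820 + 0.090557 = 0.594377
Of this, 0.090557 comes from 0.196863*0.46 (the viral social-media post=true cases).
So P(viral social-media post | ¬traffic spike, ¬newsletter send, ¬bot crawl) = 0.090557/0.594377 ≈ 0.152.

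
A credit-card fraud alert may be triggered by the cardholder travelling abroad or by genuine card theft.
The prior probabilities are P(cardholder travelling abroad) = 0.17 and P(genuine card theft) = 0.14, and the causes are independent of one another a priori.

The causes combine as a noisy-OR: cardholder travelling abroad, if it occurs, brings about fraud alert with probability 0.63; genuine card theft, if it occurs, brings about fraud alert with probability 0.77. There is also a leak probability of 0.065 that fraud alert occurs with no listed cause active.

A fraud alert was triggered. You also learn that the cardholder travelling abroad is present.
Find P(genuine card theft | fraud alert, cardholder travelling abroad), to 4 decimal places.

Under noisy-OR, P(fraud alert | causes) = 1 − (1−0.065)·∏(1−qᵢ) over the active causes.
P(fraud alert | cardholder travelling abroad) = 0.65405*0.86 + 0.920431*0.14 = 0.562483 + 0.128860 = 0.691343
Of this, 0.128860 comes from 0.920431*0.14 (the genuine card theft=true cases).
Hence the posterior is 0.128860/0.691343 ≈ 0.1864.

P(genuine card theft | fraud alert, cardholder travelling abroad) ≈ 0.1864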